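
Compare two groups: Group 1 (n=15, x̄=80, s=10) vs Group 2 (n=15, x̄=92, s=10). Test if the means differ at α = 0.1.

Pooled sp = 10.0. t = -3.286, df = 28. Critical t = ±1.701. Reject H₀.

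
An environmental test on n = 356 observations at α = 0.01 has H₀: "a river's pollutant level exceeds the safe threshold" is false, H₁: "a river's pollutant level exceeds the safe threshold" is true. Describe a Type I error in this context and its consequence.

Type I error: rejecting H₀ when it is true — concluding that a river's pollutant level exceeds the safe threshold when in fact it is not. Consequence: shutting down a compliant factory unnecessarily.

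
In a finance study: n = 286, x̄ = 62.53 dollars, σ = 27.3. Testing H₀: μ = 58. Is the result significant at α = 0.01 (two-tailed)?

z = (62.53 - 58)/(27.3/√286) = 2.806. Since |z| > 2.576, significant at α = 0.01.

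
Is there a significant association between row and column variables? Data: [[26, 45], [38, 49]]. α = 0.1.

χ² = 0.808. df = 1, critical = 2.706. Fail to reject H₀. No evidence of dependence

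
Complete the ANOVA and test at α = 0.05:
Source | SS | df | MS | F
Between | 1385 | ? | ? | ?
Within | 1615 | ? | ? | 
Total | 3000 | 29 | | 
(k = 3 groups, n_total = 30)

df_between = 2, df_within = 27. MS_between = 692.5, MS_within = 59.81. F = 11.577, F_crit ≈ 3.354. Reject H₀.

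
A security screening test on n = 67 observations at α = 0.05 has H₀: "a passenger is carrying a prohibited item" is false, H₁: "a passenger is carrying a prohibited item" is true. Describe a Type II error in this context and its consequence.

Type II error: failing to reject H₀ when it is false — concluding that a passenger is carrying a prohibited item is not supported when in fact it is. Consequence: letting a prohibited item through — security breach.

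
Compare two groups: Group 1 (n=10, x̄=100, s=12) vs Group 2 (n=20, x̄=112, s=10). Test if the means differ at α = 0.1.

Pooled sp = 10.68. t = -2.9, df = 28. Critical t = ±1.701. Reject H₀.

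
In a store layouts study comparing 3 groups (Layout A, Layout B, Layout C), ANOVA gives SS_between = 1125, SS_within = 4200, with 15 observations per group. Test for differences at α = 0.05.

df_between = 2, df_within = 42. F = MS_between/MS_within = 562.5/100.0 = 5.625. F_crit ≈ 3.22. Reject H₀. At least one mean differs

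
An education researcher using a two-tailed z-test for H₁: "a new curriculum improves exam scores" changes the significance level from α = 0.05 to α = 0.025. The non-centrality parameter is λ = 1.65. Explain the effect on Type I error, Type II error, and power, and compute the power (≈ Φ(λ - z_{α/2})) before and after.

Decreasing α from 0.05 to 0.025:
• Type I error rate decreases (α is the Type I rate by definition).
• Critical value moves from z_{α/2} = 1.96 to 2.241, so power = Φ(λ - z_{α/2}) goes from Φ(1.65 - 1.96) = 0.378 to Φ(1.65 - 2.241) = 0.277.
• Type II error rate β = 1 - power therefore increases (0.622 → 0.723).
Appropriate when false positives are costly — here, adopting a curriculum that gives no real benefit — disruption for nothing.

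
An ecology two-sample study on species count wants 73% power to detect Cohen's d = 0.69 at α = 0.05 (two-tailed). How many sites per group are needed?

z_{α/2} = 1.96, z_β = Φ⁻¹(0.73) = 0.613. For medium effect (d = 0.69): n per group = 2(z_{α/2} + z_β)²/d² = 2(1.96 + 0.613)²/0.69² = 27.8 → 28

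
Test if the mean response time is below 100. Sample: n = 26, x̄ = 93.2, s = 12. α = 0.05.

t = (93.2 - 100)/(12/√26) = -2.889, df = 25. Critical t = -1.708. Reject H₀.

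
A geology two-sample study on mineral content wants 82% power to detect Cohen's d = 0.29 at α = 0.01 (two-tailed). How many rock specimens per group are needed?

z_{α/2} = 2.576, z_β = Φ⁻¹(0.82) = 0.915. For small effect (d = 0.29): n per group = 2(z_{α/2} + z_β)²/d² = 2(2.576 + 0.915)²/0.29² = 289.8 → 290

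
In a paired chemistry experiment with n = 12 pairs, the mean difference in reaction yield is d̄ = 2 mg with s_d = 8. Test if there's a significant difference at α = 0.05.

t = d̄/(s_d/√n) = 2/(8/√12) = 0.866. df = 11, critical t = ±2.201. Fail to reject H₀.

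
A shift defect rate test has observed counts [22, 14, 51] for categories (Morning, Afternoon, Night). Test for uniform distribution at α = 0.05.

Expected = 29 each. χ² = Σ(O-E)²/E = 26.138. df = 2, critical value = 5.991. Reject H₀.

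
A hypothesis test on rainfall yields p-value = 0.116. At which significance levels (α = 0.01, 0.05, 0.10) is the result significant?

p = 0.116. Not significant at any of the given levels.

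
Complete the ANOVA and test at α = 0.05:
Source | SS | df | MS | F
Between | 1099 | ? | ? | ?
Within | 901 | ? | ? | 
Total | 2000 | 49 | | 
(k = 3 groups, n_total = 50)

df_between = 2, df_within = 47. MS_between = 549.5, MS_within = 19.17. F = 28.664, F_crit ≈ 3.195. Reject H₀.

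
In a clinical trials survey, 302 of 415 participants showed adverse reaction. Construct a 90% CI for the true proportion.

p̂ = 0.728. CI = p̂ ± z*√(p̂(1-p̂)/n) = (0.692, 0.764)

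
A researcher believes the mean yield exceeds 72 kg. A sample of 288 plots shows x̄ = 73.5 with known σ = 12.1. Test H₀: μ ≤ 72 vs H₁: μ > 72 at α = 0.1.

z = 2.104. Critical value: 1.28. Reject H₀.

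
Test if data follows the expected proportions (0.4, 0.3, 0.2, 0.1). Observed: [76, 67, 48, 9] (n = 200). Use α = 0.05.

Expected: [80.0, 60.0, 40.0, 20.0]. χ² = 8.667. df = 3, critical = 7.815. Reject H₀.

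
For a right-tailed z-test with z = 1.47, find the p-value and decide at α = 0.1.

p = P(Z > 1.47) = 1 - Φ(1.47) ≈ 0.0708. Since p < 0.1, reject H₀ (significant) at α = 0.1.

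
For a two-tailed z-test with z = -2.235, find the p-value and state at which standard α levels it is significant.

p = 2·P(Z > |-2.235|) = 2·(1 - Φ(2.235)) ≈ 0.0254. Significant at α = 0.1; Significant at α = 0.05.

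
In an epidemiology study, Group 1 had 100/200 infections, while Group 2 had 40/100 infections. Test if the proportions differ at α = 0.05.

p̂₁ = 0.5, p̂₂ = 0.4, pooled p̂ = 0.467. z = 1.637. Critical: ±1.96. Fail to reject H₀.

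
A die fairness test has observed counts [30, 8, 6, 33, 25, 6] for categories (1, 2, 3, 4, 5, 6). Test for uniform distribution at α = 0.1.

Expected = 18 each. χ² = Σ(O-E)²/E = 44.778. df = 5, critical value = 9.236. Reject H₀.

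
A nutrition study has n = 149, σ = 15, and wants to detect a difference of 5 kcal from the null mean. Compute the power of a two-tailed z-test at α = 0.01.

SE = σ/√n = 15/√149 = 1.229. Non-centrality λ = d/SE = 5/1.229 = 4.069. Power ≈ Φ(λ - z_{α/2}) = Φ(4.069 - 2.576) = Φ(1.493) = 0.932.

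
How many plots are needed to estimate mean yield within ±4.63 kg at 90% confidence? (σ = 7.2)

n = (z*σ/E)² = (1.645×7.2/4.63)² = 6.5 → n = 7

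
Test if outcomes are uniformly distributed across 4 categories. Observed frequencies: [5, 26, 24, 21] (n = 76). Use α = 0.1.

Expected = 19 each. χ² = Σ(O-E)²/E = 14.421. df = 3, critical value = 6.251. Reject H₀.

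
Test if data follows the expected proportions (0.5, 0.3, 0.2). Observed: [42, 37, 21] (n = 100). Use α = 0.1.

Expected: [50.0, 30.0, 20.0]. χ² = 2.963. df = 2, critical = 4.605. Fail to reject H₀.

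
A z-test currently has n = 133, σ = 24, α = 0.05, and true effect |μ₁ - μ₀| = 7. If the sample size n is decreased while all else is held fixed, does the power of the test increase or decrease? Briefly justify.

Power decreases: a smaller n inflates the standard error σ/√n, pulling the sampling distribution under H₁ back toward the critical value.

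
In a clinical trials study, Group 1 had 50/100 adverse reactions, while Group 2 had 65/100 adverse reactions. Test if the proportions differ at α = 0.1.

p̂₁ = 0.5, p̂₂ = 0.65, pooled p̂ = 0.575. z = -2.146. Critical: ±1.645. Reject H₀.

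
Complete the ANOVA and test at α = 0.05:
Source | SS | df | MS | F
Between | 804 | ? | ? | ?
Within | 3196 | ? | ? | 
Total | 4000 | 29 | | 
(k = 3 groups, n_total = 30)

df_between = 2, df_within = 27. MS_between = 402.0, MS_within = 118.37. F = 3.396, F_crit ≈ 3.354. Reject H₀.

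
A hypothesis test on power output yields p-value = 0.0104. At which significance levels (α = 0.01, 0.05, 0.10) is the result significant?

p = 0.0104. Significant at: α = 0.05, 0.1.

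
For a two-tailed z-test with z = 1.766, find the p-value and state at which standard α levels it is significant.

p = 2·P(Z > |1.766|) = 2·(1 - Φ(1.766)) ≈ 0.0774. Significant at α = 0.1.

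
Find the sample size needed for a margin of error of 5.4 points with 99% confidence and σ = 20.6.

n = (z*σ/E)² = (2.576×20.6/5.4)² = 96.6 → n = 97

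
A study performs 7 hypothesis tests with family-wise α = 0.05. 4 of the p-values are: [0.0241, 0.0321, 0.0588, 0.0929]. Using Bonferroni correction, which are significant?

Bonferroni α = 0.05/7 = 0.00714. None of the given p-values are significant.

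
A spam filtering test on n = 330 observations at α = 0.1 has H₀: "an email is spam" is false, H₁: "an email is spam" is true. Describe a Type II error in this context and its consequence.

Type II error: failing to reject H₀ when it is false — concluding that an email is spam is not supported when in fact it is. Consequence: a spam email lands in the inbox.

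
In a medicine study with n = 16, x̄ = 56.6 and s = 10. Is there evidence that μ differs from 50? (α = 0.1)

t = (x̄ - μ₀)/(s/√n) = (56.6 - 50)/(10/√16) = 2.64. df = 15, critical t = ±1.753. Reject H₀.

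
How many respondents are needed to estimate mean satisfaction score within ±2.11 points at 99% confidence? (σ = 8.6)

n = (z*σ/E)² = (2.576×8.6/2.11)² = 110.2 → n = 111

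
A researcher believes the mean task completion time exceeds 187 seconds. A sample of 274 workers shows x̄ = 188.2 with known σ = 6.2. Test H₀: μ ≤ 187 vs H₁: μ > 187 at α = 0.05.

z = 3.204. Critical value: 1.645. Reject H₀.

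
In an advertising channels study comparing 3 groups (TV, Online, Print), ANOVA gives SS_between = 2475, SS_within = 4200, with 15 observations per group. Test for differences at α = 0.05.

df_between = 2, df_within = 42. F = MS_between/MS_within = 1237.5/100.0 = 12.375. F_crit ≈ 3.22. Reject H₀. At least one mean differs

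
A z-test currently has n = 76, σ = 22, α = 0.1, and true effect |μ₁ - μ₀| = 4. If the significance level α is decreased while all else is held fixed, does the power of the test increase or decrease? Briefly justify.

Power decreases: a smaller α raises the critical value, so less of the H₁ sampling distribution falls in the rejection region.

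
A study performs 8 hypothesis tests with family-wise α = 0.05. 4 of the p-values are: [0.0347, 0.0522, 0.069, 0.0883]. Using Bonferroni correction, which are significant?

Bonferroni α = 0.05/8 = 0.00625. None of the given p-values are significant.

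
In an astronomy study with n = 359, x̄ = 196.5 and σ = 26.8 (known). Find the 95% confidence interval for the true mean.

CI = x̄ ± z*(σ/√n) = 196.5 ± 1.96(26.8/√359) = 196.5 ± 2.77 = (193.73, 199.27)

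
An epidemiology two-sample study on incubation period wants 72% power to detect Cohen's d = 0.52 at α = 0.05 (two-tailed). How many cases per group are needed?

z_{α/2} = 1.96, z_β = Φ⁻¹(0.72) = 0.583. For medium effect (d = 0.52): n per group = 2(z_{α/2} + z_β)²/d² = 2(1.96 + 0.583)²/0.52² = 47.8 → 48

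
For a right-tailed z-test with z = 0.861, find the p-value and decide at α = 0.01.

p = P(Z > 0.861) = 1 - Φ(0.861) ≈ 0.1946. Since p ≥ 0.01, fail to reject H₀ (not significant) at α = 0.01.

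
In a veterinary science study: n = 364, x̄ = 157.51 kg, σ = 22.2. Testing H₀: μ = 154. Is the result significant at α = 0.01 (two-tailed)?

z = (157.51 - 154)/(22.2/√364) = 3.017. Since |z| > 2.576, significant at α = 0.01.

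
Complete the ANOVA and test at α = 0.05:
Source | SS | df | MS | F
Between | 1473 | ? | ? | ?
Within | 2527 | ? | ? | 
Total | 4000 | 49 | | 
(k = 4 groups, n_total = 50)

df_between = 3, df_within = 46. MS_between = 491.0, MS_within = 54.93. F = 8.938, F_crit ≈ 2.807. Reject H₀.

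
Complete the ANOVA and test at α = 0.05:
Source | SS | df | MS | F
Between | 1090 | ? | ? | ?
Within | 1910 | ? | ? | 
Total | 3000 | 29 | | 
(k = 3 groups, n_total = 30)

df_between = 2, df_within = 27. MS_between = 545.0, MS_within = 70.74. F = 7.704, F_crit ≈ 3.354. Reject H₀.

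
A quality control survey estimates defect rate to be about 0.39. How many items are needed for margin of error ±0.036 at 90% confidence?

n = z²p(1-p)/E² = 1.645²×0.39×0.61/0.036² = 496.7 → n = 497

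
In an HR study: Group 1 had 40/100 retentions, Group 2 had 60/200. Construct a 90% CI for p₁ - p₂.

p̂₁ = 0.4, p̂₂ = 0.3. Difference = 0.1. CI = (0.003, 0.197)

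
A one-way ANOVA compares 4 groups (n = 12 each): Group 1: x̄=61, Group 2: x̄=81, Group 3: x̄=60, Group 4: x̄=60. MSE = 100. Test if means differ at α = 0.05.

Grand mean = 65.5. SS_between = 3852.0, MS_between = 1284.0. F = 12.84, F_crit ≈ 2.816. Reject H₀.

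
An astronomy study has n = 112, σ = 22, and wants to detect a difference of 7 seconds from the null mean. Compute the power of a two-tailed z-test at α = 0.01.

SE = σ/√n = 22/√112 = 2.079. Non-centrality λ = d/SE = 7/2.079 = 3.367. Power ≈ Φ(λ - z_{α/2}) = Φ(3.367 - 2.576) = Φ(0.791) = 0.786.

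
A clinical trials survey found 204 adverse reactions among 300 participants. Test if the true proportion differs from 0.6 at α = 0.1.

p̂ = 0.68, p₀ = 0.6. z = (p̂ - p₀)/√(p₀(1-p₀)/n) = 2.828. Critical: ±1.645. Reject H₀.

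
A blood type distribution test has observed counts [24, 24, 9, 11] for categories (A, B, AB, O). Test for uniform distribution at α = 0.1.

Expected = 17 each. χ² = Σ(O-E)²/E = 11.647. df = 3, critical value = 6.251. Reject H₀.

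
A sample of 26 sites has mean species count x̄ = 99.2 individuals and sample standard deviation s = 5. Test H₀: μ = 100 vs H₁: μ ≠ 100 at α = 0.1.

t = (x̄ - μ₀)/(s/√n) = (99.2 - 100)/(5/√26) = -0.816. df = 25, critical t = ±1.708. Fail to reject H₀.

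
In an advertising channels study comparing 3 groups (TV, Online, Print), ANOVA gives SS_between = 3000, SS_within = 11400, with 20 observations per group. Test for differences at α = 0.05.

df_between = 2, df_within = 57. F = MS_between/MS_within = 1500.0/200.0 = 7.5. F_crit ≈ 3.159. Reject H₀. At least one mean differs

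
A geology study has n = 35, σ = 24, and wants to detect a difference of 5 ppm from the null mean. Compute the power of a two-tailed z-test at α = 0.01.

SE = σ/√n = 24/√35 = 4.057. Non-centrality λ = d/SE = 5/4.057 = 1.233. Power ≈ Φ(λ - z_{α/2}) = Φ(1.233 - 2.576) = Φ(-1.343) = 0.09.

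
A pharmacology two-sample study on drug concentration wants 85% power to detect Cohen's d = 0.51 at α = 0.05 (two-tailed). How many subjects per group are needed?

z_{α/2} = 1.96, z_β = Φ⁻¹(0.85) = 1.036. For medium effect (d = 0.51): n per group = 2(z_{α/2} + z_β)²/d² = 2(1.96 + 1.036)²/0.51² = 69.02 → 70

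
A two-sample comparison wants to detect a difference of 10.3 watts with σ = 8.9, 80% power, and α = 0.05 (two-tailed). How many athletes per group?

n per group = 2(z_α/2 + z_β)²σ²/d² = 2×(1.96 + 0.84)²×8.9²/10.3² = 11.7 → n = 12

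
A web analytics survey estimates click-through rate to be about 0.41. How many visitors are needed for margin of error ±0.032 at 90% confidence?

n = z²p(1-p)/E² = 1.645²×0.41×0.59/0.032² = 639.2 → n = 640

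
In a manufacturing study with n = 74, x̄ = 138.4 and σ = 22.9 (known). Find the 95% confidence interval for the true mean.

CI = x̄ ± z*(σ/√n) = 138.4 ± 1.96(22.9/√74) = 138.4 ± 5.22 = (133.18, 143.62)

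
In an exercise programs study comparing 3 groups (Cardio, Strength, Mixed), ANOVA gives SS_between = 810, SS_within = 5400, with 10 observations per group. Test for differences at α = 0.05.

df_between = 2, df_within = 27. F = MS_between/MS_within = 405.0/200.0 = 2.025. F_crit ≈ 3.354. Fail to reject H₀.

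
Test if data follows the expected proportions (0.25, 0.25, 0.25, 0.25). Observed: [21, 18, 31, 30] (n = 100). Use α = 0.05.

Expected: [25.0, 25.0, 25.0, 25.0]. χ² = 5.04. df = 3, critical = 7.815. Fail to reject H₀.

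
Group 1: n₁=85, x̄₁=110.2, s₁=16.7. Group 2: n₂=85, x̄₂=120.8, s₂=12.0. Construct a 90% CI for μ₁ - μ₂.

Difference = -10.6. SE = √(16.7²/85 + 12.0²/85) = 2.231. CI = (-14.27, -6.93)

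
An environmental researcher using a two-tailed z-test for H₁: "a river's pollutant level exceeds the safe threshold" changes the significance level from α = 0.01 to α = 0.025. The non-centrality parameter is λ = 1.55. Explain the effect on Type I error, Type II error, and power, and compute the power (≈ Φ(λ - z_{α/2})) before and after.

Increasing α from 0.01 to 0.025:
• Type I error rate increases (α is the Type I rate by definition).
• Critical value moves from z_{α/2} = 2.576 to 2.241, so power = Φ(λ - z_{α/2}) goes from Φ(1.55 - 2.576) = 0.152 to Φ(1.55 - 2.241) = 0.245.
• Type II error rate β = 1 - power therefore decreases (0.848 → 0.755).
Appropriate when false negatives are costly — here, allowing unsafe pollution to continue.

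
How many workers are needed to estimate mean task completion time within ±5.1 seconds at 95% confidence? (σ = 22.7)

n = (z*σ/E)² = (1.96×22.7/5.1)² = 76.1 → n = 77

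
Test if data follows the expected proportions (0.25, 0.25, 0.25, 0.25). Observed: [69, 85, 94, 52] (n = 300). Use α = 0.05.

Expected: [75.0, 75.0, 75.0, 75.0]. χ² = 13.68. df = 3, critical = 7.815. Reject H₀.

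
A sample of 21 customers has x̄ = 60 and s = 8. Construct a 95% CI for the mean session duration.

CI = x̄ ± t*(s/√n) = 60 ± 2.086(8/√21) = (56.36, 63.64)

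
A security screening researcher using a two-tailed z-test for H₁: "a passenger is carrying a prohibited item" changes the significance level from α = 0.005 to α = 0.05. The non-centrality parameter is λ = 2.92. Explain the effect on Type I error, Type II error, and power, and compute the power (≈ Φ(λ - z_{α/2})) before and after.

Increasing α from 0.005 to 0.05:
• Type I error rate increases (α is the Type I rate by definition).
• Critical value moves from z_{α/2} = 2.807 to 1.96, so power = Φ(λ - z_{α/2}) goes from Φ(2.92 - 2.807) = 0.545 to Φ(2.92 - 1.96) = 0.831.
• Type II error rate β = 1 - power therefore decreases (0.455 → 0.169).
Appropriate when false negatives are costly — here, letting a prohibited item through — security breach.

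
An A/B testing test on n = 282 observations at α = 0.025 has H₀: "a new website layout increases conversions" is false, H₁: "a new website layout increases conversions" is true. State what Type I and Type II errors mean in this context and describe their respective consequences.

Type I (false positive): concluding that a new website layout increases conversions when it is not — rolling out a layout that doesn't actually help — wasted engineering effort. Type II (false negative): failing to conclude that a new website layout increases conversions when it is — discarding a layout that would have improved conversions — lost revenue. Which is costlier depends on domain priorities and is a judgement call rather than a statistical fact.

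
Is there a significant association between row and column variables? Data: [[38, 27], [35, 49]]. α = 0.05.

χ² = 4.136. df = 1, critical = 3.841. Reject H₀. Variables are dependent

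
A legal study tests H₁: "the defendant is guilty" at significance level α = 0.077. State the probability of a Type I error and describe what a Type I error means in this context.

P(Type I error) = α = 0.077. A Type I error is rejecting H₀ when H₀ is actually true (false positive) — here, concluding that the defendant is guilty when in fact this is not the case. Consequence: convicting an innocent person.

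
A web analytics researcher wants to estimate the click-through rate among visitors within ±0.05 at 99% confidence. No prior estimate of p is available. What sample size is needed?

Conservative approach: use p = 0.5 (maximizes p(1-p) = 0.25). n = z²(0.25)/E² = 2.576²×0.25/0.05² = 663.6 → n = 664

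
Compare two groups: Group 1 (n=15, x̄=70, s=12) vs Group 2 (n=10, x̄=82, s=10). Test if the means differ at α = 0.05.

Pooled sp = 11.26. t = -2.611, df = 23. Critical t = ±2.069. Reject H₀.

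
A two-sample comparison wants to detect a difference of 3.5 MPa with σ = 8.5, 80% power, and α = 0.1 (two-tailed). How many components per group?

n per group = 2(z_α/2 + z_β)²σ²/d² = 2×(1.645 + 0.84)²×8.5²/3.5² = 72.8 → n = 73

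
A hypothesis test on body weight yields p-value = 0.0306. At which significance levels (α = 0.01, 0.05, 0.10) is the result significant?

p = 0.0306. Significant at: α = 0.05, 0.1.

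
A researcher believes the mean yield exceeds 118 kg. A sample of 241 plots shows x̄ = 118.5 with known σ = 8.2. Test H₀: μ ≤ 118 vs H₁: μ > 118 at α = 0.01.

z = 0.947. Critical value: 2.33. Fail to reject H₀.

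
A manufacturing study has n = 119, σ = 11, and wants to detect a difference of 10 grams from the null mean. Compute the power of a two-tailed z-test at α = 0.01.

SE = σ/√n = 11/√119 = 1.008. Non-centrality λ = d/SE = 10/1.008 = 9.917. Power ≈ Φ(λ - z_{α/2}) = Φ(9.917 - 2.576) = Φ(7.341) = 1.0.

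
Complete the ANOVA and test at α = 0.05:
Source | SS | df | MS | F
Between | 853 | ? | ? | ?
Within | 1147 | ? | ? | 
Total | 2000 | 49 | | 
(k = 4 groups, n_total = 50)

df_between = 3, df_within = 46. MS_between = 284.33, MS_within = 24.93. F = 11.403, F_crit ≈ 2.807. Reject H₀.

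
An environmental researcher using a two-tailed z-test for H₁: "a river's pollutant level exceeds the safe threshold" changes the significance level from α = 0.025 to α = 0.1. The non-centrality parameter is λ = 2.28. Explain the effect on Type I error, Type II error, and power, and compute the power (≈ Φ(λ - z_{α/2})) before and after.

Increasing α from 0.025 to 0.1:
• Type I error rate increases (α is the Type I rate by definition).
• Critical value moves from z_{α/2} = 2.241 to 1.645, so power = Φ(λ - z_{α/2}) goes from Φ(2.28 - 2.241) = 0.516 to Φ(2.28 - 1.645) = 0.737.
• Type II error rate β = 1 - power therefore decreases (0.484 → 0.263).
Appropriate when false negatives are costly — here, allowing unsafe pollution to continue.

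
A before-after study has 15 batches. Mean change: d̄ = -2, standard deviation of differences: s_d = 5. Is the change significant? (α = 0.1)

t = d̄/(s_d/√n) = -2/(5/√15) = -1.549. df = 14, critical t = ±1.761. Fail to reject H₀.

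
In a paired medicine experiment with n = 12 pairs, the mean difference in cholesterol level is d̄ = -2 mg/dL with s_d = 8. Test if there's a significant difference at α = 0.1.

t = d̄/(s_d/√n) = -2/(8/√12) = -0.866. df = 11, critical t = ±1.796. Fail to reject H₀.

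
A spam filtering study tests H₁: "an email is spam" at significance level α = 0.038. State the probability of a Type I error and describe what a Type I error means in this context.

P(Type I error) = α = 0.038. A Type I error is rejecting H₀ when H₀ is actually true (false positive) — here, concluding that an email is spam when in fact this is not the case. Consequence: a legitimate email is sent to the spam folder and the user misses it.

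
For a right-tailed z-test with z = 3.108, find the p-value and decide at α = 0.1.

p = P(Z > 3.108) = 1 - Φ(3.108) ≈ 0.0009. Since p < 0.1, reject H₀ (significant) at α = 0.1.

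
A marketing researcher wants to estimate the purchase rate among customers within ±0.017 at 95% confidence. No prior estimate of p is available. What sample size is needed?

Conservative approach: use p = 0.5 (maximizes p(1-p) = 0.25). n = z²(0.25)/E² = 1.96²×0.25/0.017² = 3323.2 → n = 3324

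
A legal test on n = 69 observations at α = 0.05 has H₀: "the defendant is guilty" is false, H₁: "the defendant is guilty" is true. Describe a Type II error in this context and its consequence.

Type II error: failing to reject H₀ when it is false — concluding that the defendant is guilty is not supported when in fact it is. Consequence: acquitting a guilty person.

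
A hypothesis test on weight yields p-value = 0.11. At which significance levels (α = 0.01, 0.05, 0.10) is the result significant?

p = 0.11. Not significant at any of the given levels.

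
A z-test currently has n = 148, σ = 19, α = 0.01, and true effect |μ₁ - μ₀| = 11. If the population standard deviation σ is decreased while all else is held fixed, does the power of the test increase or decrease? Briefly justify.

Power increases: a smaller σ shrinks the standard error σ/√n, moving the sampling distribution under H₁ further from the critical value.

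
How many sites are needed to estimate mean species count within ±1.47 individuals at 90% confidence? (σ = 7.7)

n = (z*σ/E)² = (1.645×7.7/1.47)² = 74.2 → n = 75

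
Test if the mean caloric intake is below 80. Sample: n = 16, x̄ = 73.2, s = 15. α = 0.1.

t = (73.2 - 80)/(15/√16) = -1.813, df = 15. Critical t = -1.341. Reject H₀.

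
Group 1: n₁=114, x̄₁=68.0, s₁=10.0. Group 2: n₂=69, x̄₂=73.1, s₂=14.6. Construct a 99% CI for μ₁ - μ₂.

Difference = -5.1. SE = √(10.0²/114 + 14.6²/69) = 1.992. CI = (-10.23, 0.03)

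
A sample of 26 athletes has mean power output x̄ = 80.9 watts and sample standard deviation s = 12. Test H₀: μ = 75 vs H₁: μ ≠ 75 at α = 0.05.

t = (x̄ - μ₀)/(s/√n) = (80.9 - 75)/(12/√26) = 2.507. df = 25, critical t = ±2.06. Reject H₀.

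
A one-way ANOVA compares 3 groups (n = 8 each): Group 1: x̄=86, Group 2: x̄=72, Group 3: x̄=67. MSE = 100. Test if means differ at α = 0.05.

Grand mean = 75.0. SS_between = 1552.0, MS_between = 776.0. F = 7.76, F_crit ≈ 3.467. Reject H₀.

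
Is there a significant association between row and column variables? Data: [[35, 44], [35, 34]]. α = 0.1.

χ² = 0.609. df = 1, critical = 2.706. Fail to reject H₀. No evidence of dependence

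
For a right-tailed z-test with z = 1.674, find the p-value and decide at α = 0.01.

p = P(Z > 1.674) = 1 - Φ(1.674) ≈ 0.0471. Since p ≥ 0.01, fail to reject H₀ (not significant) at α = 0.01.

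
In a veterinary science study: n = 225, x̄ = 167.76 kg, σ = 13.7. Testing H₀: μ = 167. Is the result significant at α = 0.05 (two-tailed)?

z = (167.76 - 167)/(13.7/√225) = 0.832. Since |z| ≤ 1.96, not significant at α = 0.05.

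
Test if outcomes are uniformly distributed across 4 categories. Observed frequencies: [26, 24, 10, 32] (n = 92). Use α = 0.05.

Expected = 23 each. χ² = Σ(O-E)²/E = 11.304. df = 3, critical value = 7.815. Reject H₀.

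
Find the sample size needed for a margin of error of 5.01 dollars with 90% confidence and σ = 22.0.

n = (z*σ/E)² = (1.645×22.0/5.01)² = 52.2 → n = 53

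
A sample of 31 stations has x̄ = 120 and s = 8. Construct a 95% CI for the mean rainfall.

CI = x̄ ± t*(s/√n) = 120 ± 2.042(8/√31) = (117.07, 122.93)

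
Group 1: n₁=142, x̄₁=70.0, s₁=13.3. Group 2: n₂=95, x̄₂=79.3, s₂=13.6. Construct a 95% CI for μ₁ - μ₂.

Difference = -9.3. SE = √(13.3²/142 + 13.6²/95) = 1.787. CI = (-12.8, -5.8)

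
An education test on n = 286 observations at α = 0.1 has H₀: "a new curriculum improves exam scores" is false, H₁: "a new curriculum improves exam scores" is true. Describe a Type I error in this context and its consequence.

Type I error: rejecting H₀ when it is true — concluding that a new curriculum improves exam scores when in fact it is not. Consequence: adopting a curriculum that gives no real benefit — disruption for nothing.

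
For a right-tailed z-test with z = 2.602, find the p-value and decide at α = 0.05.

p = P(Z > 2.602) = 1 - Φ(2.602) ≈ 0.0046. Since p < 0.05, reject H₀ (significant) at α = 0.05.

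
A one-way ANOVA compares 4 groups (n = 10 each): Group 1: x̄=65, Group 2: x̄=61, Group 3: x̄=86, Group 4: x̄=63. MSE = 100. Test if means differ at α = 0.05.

Grand mean = 68.75. SS_between = 4047.5, MS_between = 1349.17. F = 13.492, F_crit ≈ 2.866. Reject H₀.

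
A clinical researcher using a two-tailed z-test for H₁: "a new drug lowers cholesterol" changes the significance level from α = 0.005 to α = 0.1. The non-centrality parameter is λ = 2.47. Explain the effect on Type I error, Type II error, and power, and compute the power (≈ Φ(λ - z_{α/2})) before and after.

Increasing α from 0.005 to 0.1:
• Type I error rate increases (α is the Type I rate by definition).
• Critical value moves from z_{α/2} = 2.807 to 1.645, so power = Φ(λ - z_{α/2}) goes from Φ(2.47 - 2.807) = 0.368 to Φ(2.47 - 1.645) = 0.795.
• Type II error rate β = 1 - power therefore decreases (0.632 → 0.205).
Appropriate when false negatives are costly — here, shelving an effective drug — patients miss out on a treatment that would have helped.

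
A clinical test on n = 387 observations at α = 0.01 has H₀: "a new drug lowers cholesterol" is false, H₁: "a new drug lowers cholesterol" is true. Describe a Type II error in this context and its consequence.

Type II error: failing to reject H₀ when it is false — concluding that a new drug lowers cholesterol is not supported when in fact it is. Consequence: shelving an effective drug — patients miss out on a treatment that would have helped.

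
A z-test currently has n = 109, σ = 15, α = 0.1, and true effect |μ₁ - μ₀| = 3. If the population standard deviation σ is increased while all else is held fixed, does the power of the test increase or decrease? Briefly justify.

Power decreases: a larger σ inflates the standard error σ/√n, pulling the sampling distribution under H₁ back toward the critical value.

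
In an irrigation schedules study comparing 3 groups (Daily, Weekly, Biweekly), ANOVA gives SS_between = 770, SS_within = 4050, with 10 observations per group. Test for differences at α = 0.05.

df_between = 2, df_within = 27. F = MS_between/MS_within = 385.0/150.0 = 2.567. F_crit ≈ 3.354. Fail to reject H₀.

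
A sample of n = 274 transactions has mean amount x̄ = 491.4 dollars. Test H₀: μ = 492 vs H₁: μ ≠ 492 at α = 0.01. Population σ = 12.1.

z = (x̄ - μ₀)/(σ/√n) = (491.4 - 492)/(12.1/√274) = -0.821. Critical value: ±2.576. Since |-0.821| ≤ 2.576, Fail to reject H₀.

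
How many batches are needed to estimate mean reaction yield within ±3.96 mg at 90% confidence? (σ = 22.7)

n = (z*σ/E)² = (1.645×22.7/3.96)² = 88.9 → n = 89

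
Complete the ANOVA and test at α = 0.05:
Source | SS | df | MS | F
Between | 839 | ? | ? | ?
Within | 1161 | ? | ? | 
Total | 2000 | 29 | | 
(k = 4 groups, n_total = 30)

df_between = 3, df_within = 26. MS_between = 279.67, MS_within = 44.65. F = 6.263, F_crit ≈ 2.975. Reject H₀.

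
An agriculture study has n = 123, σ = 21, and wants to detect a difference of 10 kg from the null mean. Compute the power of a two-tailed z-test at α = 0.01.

SE = σ/√n = 21/√123 = 1.894. Non-centrality λ = d/SE = 10/1.894 = 5.281. Power ≈ Φ(λ - z_{α/2}) = Φ(5.281 - 2.576) = Φ(2.705) = 0.997.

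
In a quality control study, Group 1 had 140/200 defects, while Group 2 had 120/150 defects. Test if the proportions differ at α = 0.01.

p̂₁ = 0.7, p̂₂ = 0.8, pooled p̂ = 0.743. z = -2.118. Critical: ±2.576. Fail to reject H₀.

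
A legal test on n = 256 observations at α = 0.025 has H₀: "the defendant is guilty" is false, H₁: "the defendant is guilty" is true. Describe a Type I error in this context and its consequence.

Type I error: rejecting H₀ when it is true — concluding that the defendant is guilty when in fact it is not. Consequence: convicting an innocent person.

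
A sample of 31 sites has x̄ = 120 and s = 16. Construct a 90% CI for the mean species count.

CI = x̄ ± t*(s/√n) = 120 ± 1.697(16/√31) = (115.12, 124.88)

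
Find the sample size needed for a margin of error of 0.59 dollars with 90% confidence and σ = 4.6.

n = (z*σ/E)² = (1.645×4.6/0.59)² = 164.5 → n = 165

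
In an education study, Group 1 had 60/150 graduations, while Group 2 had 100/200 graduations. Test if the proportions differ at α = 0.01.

p̂₁ = 0.4, p̂₂ = 0.5, pooled p̂ = 0.457. z = -1.858. Critical: ±2.576. Fail to reject H₀.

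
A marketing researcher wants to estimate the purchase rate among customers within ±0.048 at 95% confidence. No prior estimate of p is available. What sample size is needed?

Conservative approach: use p = 0.5 (maximizes p(1-p) = 0.25). n = z²(0.25)/E² = 1.96²×0.25/0.048² = 416.8 → n = 417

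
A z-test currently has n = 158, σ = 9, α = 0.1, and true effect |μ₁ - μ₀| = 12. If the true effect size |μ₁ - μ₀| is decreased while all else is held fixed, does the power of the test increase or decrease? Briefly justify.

Power decreases: a smaller true effect decreases the non-centrality λ = |μ₁ - μ₀|/(σ/√n).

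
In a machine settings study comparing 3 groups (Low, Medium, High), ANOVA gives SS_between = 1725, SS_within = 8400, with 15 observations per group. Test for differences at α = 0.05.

df_between = 2, df_within = 42. F = MS_between/MS_within = 862.5/200.0 = 4.312. F_crit ≈ 3.22. Reject H₀. At least one mean differs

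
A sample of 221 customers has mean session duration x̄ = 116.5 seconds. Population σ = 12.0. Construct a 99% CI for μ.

CI = x̄ ± z*(σ/√n) = 116.5 ± 2.576(12.0/√221) = 116.5 ± 2.08 = (114.42, 118.58)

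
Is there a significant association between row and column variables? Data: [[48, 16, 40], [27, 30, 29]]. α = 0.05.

χ² = 10.282. df = 2, critical = 5.991. Reject H₀. Variables are dependent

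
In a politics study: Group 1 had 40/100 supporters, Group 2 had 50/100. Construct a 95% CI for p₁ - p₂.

p̂₁ = 0.4, p̂₂ = 0.5. Difference = -0.1. CI = (-0.237, 0.037)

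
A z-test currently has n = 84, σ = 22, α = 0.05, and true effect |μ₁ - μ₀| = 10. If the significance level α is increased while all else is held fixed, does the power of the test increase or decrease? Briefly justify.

Power increases: a larger α lowers the critical value, so more of the H₁ sampling distribution falls in the rejection region.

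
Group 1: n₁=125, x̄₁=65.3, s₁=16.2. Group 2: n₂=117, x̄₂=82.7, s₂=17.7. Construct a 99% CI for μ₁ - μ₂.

Difference = -17.4. SE = √(16.2²/125 + 17.7²/117) = 2.186. CI = (-23.03, -11.77)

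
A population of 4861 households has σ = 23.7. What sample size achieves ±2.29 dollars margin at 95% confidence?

Without FPC: n₀ = (1.96×23.7/2.29)² = 411.47. With FPC: n = n₀N/(n₀+N-1) = 379.4 → n = 380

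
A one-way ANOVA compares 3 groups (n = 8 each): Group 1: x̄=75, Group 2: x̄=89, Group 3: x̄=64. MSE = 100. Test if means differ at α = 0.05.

Grand mean = 76.0. SS_between = 2512.0, MS_between = 1256.0. F = 12.56, F_crit ≈ 3.467. Reject H₀.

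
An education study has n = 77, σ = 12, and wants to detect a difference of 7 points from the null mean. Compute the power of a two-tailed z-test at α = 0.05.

SE = σ/√n = 12/√77 = 1.368. Non-centrality λ = d/SE = 7/1.368 = 5.119. Power ≈ Φ(λ - z_{α/2}) = Φ(5.119 - 1.96) = Φ(3.159) = 0.999.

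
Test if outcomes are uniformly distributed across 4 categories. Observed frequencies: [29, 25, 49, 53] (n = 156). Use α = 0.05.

Expected = 39 each. χ² = Σ(O-E)²/E = 15.179. df = 3, critical value = 7.815. Reject H₀.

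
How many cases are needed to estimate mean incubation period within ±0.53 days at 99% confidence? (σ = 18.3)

n = (z*σ/E)² = (2.576×18.3/0.53)² = 7911.2 → n = 7912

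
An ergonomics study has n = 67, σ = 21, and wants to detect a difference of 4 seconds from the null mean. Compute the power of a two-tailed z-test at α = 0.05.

SE = σ/√n = 21/√67 = 2.566. Non-centrality λ = d/SE = 4/2.566 = 1.559. Power ≈ Φ(λ - z_{α/2}) = Φ(1.559 - 1.96) = Φ(-0.401) = 0.344.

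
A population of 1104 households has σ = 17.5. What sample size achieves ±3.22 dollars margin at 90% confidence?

Without FPC: n₀ = (1.645×17.5/3.22)² = 79.927. With FPC: n = n₀N/(n₀+N-1) = 74.6 → n = 75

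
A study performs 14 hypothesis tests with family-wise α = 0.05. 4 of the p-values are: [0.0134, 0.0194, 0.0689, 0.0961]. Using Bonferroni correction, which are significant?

Bonferroni α = 0.05/14 = 0.00357. None of the given p-values are significant.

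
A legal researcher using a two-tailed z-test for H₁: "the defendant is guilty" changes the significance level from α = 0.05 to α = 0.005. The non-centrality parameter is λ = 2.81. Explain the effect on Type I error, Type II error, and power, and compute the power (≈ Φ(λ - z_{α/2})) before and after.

Decreasing α from 0.05 to 0.005:
• Type I error rate decreases (α is the Type I rate by definition).
• Critical value moves from z_{α/2} = 1.96 to 2.807, so power = Φ(λ - z_{α/2}) goes from Φ(2.81 - 1.96) = 0.802 to Φ(2.81 - 2.807) = 0.501.
• Type II error rate β = 1 - power therefore increases (0.198 → 0.499).
Appropriate when false positives are costly — here, convicting an innocent person.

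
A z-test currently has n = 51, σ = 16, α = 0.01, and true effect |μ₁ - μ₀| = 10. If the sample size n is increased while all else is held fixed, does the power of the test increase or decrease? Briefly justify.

Power increases: a larger n shrinks the standard error σ/√n, moving the sampling distribution under H₁ further from the critical value.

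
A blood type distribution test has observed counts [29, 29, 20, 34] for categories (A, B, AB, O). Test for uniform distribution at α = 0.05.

Expected = 28 each. χ² = Σ(O-E)²/E = 3.643. df = 3, critical value = 7.815. Fail to reject H₀.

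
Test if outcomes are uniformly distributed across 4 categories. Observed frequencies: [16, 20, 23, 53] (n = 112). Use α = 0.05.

Expected = 28 each. χ² = Σ(O-E)²/E = 30.643. df = 3, critical value = 7.815. Reject H₀.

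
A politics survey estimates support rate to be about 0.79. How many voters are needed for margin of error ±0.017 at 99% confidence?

n = z²p(1-p)/E² = 2.576²×0.79×0.21/0.017² = 3809.3 → n = 3810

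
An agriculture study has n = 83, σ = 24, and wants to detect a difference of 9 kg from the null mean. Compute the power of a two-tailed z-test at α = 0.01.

SE = σ/√n = 24/√83 = 2.634. Non-centrality λ = d/SE = 9/2.634 = 3.416. Power ≈ Φ(λ - z_{α/2}) = Φ(3.416 - 2.576) = Φ(0.84) = 0.8.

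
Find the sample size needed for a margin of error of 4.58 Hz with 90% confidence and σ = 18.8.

n = (z*σ/E)² = (1.645×18.8/4.58)² = 45.6 → n = 46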